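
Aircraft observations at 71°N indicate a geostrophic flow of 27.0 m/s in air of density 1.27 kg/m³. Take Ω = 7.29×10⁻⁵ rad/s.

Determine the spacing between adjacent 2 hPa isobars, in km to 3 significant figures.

42.3 km

Coriolis parameter at 71°N:
f = 2Ω sin φ = 2 × 7.29×10⁻⁵ × sin 71° = 1.38×10⁻⁴ s⁻¹
Geostrophic balance rearranged: |∂P/∂n| = f ρ V_g
|∂P/∂n| = 1.38×10⁻⁴ × 1.27 × 27.0 = 4.73×10⁻³ Pa/m
Isobar spacing: Δn = ΔP/|∂P/∂n| = 200 Pa / 4.73×10⁻³ Pa/m = 42309 m ≈ 42.3 km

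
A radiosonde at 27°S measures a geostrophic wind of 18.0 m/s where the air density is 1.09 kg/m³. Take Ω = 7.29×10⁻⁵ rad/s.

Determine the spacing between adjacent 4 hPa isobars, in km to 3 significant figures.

Coriolis parameter at 27°S:
f = 2Ω sin φ = 2 × 7.29×10⁻⁵ × sin 27° = 6.62×10⁻⁵ s⁻¹
Geostrophic balance rearranged: |∂P/∂n| = f ρ V_g
|∂P/∂n| = 6.62×10⁻⁵ × 1.09 × 18.0 = 1.30×10⁻³ Pa/m
Isobar spacing: Δn = ΔP/|∂P/∂n| = 400 Pa / 1.30×10⁻³ Pa/m = 308004 m ≈ 308 km

308 km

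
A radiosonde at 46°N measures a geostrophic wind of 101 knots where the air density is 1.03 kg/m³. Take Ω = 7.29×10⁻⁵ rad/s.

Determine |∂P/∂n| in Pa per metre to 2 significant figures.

Coriolis parameter at 46°N:
f = 2Ω sin φ = 2 × 7.29×10⁻⁵ × sin 46° = 1.05×10⁻⁴ s⁻¹
Wind speed in SI: 101 knots = 52.0 m/s
Geostrophic balance rearranged: |∂P/∂n| = f ρ V_g
|∂P/∂n| = 1.05×10⁻⁴ × 1.03 × 52.0 = 5.61×10⁻³ Pa/m

5.6×10⁻³ Pa/m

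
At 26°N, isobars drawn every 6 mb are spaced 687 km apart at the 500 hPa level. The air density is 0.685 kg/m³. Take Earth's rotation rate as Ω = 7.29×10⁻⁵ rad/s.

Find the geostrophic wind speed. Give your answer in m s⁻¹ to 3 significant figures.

Coriolis parameter at 26°N:
f = 2Ω sin φ = 2 × 7.29×10⁻⁵ × sin 26° = 6.39×10⁻⁵ s⁻¹
Pressure gradient: |∂P/∂n| = 600 Pa / 687000 m = 8.73×10⁻⁴ Pa/m
Geostrophic balance (pressure-gradient force = Coriolis force):
V_g = (1/(fρ)) |∂P/∂n| = 8.73×10⁻⁴ / (6.39×10⁻⁵ × 0.685) = 19.9 m/s

19.9 m s⁻¹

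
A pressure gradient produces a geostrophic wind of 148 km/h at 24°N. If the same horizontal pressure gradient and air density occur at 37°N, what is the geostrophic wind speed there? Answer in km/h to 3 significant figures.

100 km/h

With the same pressure gradient and density, V_g ∝ 1/f ∝ 1/sin φ.
V₂ = V₁ · sin φ₁ / sin φ₂ = 148 × sin 24° / sin 37°
V₂ = 148 × 0.4067/0.6018 = 100 km/h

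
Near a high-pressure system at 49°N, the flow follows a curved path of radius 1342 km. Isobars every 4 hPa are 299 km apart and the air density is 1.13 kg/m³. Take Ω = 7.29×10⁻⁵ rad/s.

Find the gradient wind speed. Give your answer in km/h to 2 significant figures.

Coriolis parameter at 49°N:
f = 2Ω sin φ = 2 × 7.29×10⁻⁵ × sin 49° = 1.10×10⁻⁴ s⁻¹
Pressure gradient: |∂P/∂n| = 400 Pa / 299000 m = 1.34×10⁻³ Pa/m
Geostrophic speed: V_g = |∂P/∂n|/(fρ) = 1.34×10⁻³/(1.10×10⁻⁴ × 1.13) = 10.8 m/s
Around a high, pressure-gradient force acts outward with centrifugal, so Coriolis balances both:
fV = (1/ρ)|∂P/∂n| + V²/R  →  V² − fR·V + fR·V_g = 0
With fR = 1.10×10⁻⁴ × 1342×10³ m = 148 m/s:
V = [fR − √((fR)² − 4 fR V_g)]/2 = [148 − √(148² − 4×148×10.8)]/2 = 11.7 m/s
Supergeostrophic (V > V_g = 10.8 m/s), as expected around a high.
Converting: 11.7 m/s × 3.6 = 42 km/h

42 km/h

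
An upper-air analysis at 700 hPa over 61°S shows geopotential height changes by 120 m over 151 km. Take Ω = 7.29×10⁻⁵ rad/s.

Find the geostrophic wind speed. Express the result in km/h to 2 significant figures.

Coriolis parameter at 61°S:
f = 2Ω sin φ = 2 × 7.29×10⁻⁵ × sin 61° = 1.28×10⁻⁴ s⁻¹
Height gradient: |∂Z/∂n| = 120 m / 151000 m = 7.95×10⁻⁴
On a pressure surface, geostrophic balance gives V_g = (g/f)|∂Z/∂n|:
V_g = 9.81 × 7.95×10⁻⁴ / 1.28×10⁻⁴ = 61.1 m/s
Converting: 61.1 m/s × 3.6 = 220 km/h

220 km/h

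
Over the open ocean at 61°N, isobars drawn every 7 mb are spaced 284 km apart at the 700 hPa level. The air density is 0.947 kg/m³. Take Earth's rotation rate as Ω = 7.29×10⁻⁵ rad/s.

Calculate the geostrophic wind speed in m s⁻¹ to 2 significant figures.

Coriolis parameter at 61°N:
f = 2Ω sin φ = 2 × 7.29×10⁻⁵ × sin 61° = 1.28×10⁻⁴ s⁻¹
Pressure gradient: |∂P/∂n| = 700 Pa / 284000 m = 2.46×10⁻³ Pa/m
Geostrophic balance (pressure-gradient force = Coriolis force):
V_g = (1/(fρ)) |∂P/∂n| = 2.46×10⁻³ / (1.28×10⁻⁴ × 0.947) = 20.4 m/s

20 m s⁻¹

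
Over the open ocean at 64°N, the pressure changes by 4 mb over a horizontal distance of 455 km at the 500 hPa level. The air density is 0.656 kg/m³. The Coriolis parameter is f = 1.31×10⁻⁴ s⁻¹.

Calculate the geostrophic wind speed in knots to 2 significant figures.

20 knots

Pressure gradient: |∂P/∂n| = 400 Pa / 455000 m = 8.79×10⁻⁴ Pa/m
Geostrophic balance (pressure-gradient force = Coriolis force):
V_g = (1/(fρ)) |∂P/∂n| = 8.79×10⁻⁴ / (1.31×10⁻⁴ × 0.656) = 10.2 m/s
Converting: 10.2 m/s × 1.944 = 20 knots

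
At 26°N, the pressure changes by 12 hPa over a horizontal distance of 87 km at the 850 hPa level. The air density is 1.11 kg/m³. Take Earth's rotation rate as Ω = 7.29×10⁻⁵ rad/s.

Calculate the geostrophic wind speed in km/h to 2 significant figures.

Coriolis parameter at 26°N:
f = 2Ω sin φ = 2 × 7.29×10⁻⁵ × sin 26° = 6.39×10⁻⁵ s⁻¹
Pressure gradient: |∂P/∂n| = 1200 Pa / 87000 m = 1.38×10⁻² Pa/m
Geostrophic balance (pressure-gradient force = Coriolis force):
V_g = (1/(fρ)) |∂P/∂n| = 1.38×10⁻² / (6.39×10⁻⁵ × 1.11) = 194 m/s
Converting: 194 m/s × 3.6 = 700 km/h

700 km/h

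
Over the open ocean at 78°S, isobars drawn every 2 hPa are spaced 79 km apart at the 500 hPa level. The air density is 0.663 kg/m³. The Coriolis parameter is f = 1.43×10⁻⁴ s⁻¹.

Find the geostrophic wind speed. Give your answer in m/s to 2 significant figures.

27 m/s

Pressure gradient: |∂P/∂n| = 200 Pa / 79000 m = 2.53×10⁻³ Pa/m
Geostrophic balance (pressure-gradient force = Coriolis force):
V_g = (1/(fρ)) |∂P/∂n| = 2.53×10⁻³ / (1.43×10⁻⁴ × 0.663) = 26.7 m/s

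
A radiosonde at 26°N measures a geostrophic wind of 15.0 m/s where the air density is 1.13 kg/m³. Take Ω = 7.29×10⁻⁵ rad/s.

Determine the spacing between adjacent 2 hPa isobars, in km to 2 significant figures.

180 km

Coriolis parameter at 26°N:
f = 2Ω sin φ = 2 × 7.29×10⁻⁵ × sin 26° = 6.39×10⁻⁵ s⁻¹
Geostrophic balance rearranged: |∂P/∂n| = f ρ V_g
|∂P/∂n| = 6.39×10⁻⁵ × 1.13 × 15.0 = 1.08×10⁻³ Pa/m
Isobar spacing: Δn = ΔP/|∂P/∂n| = 200 Pa / 1.08×10⁻³ Pa/m = 184612 m ≈ 180 km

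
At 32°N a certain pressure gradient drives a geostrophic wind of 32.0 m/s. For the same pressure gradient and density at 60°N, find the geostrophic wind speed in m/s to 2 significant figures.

With the same pressure gradient and density, V_g ∝ 1/f ∝ 1/sin φ.
V₂ = V₁ · sin φ₁ / sin φ₂ = 32.0 × sin 32° / sin 60°
V₂ = 32.0 × 0.5299/0.8660 = 20 m/s

20 m/s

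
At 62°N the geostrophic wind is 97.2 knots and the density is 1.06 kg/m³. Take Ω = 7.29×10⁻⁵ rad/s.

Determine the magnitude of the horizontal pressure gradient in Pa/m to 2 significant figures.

Coriolis parameter at 62°N:
f = 2Ω sin φ = 2 × 7.29×10⁻⁵ × sin 62° = 1.29×10⁻⁴ s⁻¹
Wind speed in SI: 97.2 knots = 50.0 m/s
Geostrophic balance rearranged: |∂P/∂n| = f ρ V_g
|∂P/∂n| = 1.29×10⁻⁴ × 1.06 × 50.0 = 6.82×10⁻³ Pa/m

6.8×10⁻³ Pa/m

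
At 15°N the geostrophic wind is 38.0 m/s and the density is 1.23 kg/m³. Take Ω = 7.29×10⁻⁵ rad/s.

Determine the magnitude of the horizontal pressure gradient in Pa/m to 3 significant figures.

Coriolis parameter at 15°N:
f = 2Ω sin φ = 2 × 7.29×10⁻⁵ × sin 15° = 3.77×10⁻⁵ s⁻¹
Geostrophic balance rearranged: |∂P/∂n| = f ρ V_g
|∂P/∂n| = 3.77×10⁻⁵ × 1.23 × 38.0 = 1.76×10⁻³ Pa/m

1.76×10⁻³ Pa/m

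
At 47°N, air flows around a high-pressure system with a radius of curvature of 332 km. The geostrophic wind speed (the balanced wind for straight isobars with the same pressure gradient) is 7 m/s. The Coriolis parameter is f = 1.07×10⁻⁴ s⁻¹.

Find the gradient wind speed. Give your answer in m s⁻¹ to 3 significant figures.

9.59 m s⁻¹

Around a high, pressure-gradient force acts outward with centrifugal, so Coriolis balances both:
fV = (1/ρ)|∂P/∂n| + V²/R  →  V² − fR·V + fR·V_g = 0
With fR = 1.07×10⁻⁴ × 332×10³ m = 35.5 m/s:
V = [fR − √((fR)² − 4 fR V_g)]/2 = [35.5 − √(35.5² − 4×35.5×7)]/2 = 9.59 m/s
Supergeostrophic (V > V_g = 7 m/s), as expected around a high.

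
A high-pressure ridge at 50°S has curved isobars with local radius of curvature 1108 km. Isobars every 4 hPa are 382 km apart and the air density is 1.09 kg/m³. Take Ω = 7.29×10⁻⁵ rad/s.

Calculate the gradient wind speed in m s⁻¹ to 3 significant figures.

9.30 m s⁻¹

Coriolis parameter at 50°S:
f = 2Ω sin φ = 2 × 7.29×10⁻⁵ × sin 50° = 1.12×10⁻⁴ s⁻¹
Pressure gradient: |∂P/∂n| = 400 Pa / 382000 m = 1.05×10⁻³ Pa/m
Geostrophic speed: V_g = |∂P/∂n|/(fρ) = 1.05×10⁻³/(1.12×10⁻⁴ × 1.09) = 8.60 m/s
Around a high, pressure-gradient force acts outward with centrifugal, so Coriolis balances both:
fV = (1/ρ)|∂P/∂n| + V²/R  →  V² − fR·V + fR·V_g = 0
With fR = 1.12×10⁻⁴ × 1108×10³ m = 124 m/s:
V = [fR − √((fR)² − 4 fR V_g)]/2 = [124 − √(124² − 4×124×8.6)]/2 = 9.3 m/s
Supergeostrophic (V > V_g = 8.6 m/s), as expected around a high.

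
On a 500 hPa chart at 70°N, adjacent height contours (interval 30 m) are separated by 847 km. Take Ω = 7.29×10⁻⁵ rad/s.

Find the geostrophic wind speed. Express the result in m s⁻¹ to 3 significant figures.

Coriolis parameter at 70°N:
f = 2Ω sin φ = 2 × 7.29×10⁻⁵ × sin 70° = 1.37×10⁻⁴ s⁻¹
Height gradient: |∂Z/∂n| = 30 m / 847000 m = 3.54×10⁻⁵
On a pressure surface, geostrophic balance gives V_g = (g/f)|∂Z/∂n|:
V_g = 9.81 × 3.54×10⁻⁵ / 1.37×10⁻⁴ = 2.54 m/s

2.54 m s⁻¹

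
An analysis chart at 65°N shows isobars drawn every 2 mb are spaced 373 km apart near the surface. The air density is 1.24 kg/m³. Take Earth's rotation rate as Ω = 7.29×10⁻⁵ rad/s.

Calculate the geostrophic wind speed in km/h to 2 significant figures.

12 km/h

Coriolis parameter at 65°N:
f = 2Ω sin φ = 2 × 7.29×10⁻⁵ × sin 65° = 1.32×10⁻⁴ s⁻¹
Pressure gradient: |∂P/∂n| = 200 Pa / 373000 m = 5.36×10⁻⁴ Pa/m
Geostrophic balance (pressure-gradient force = Coriolis force):
V_g = (1/(fρ)) |∂P/∂n| = 5.36×10⁻⁴ / (1.32×10⁻⁴ × 1.24) = 3.27 m/s
Converting: 3.27 m/s × 3.6 = 12 km/h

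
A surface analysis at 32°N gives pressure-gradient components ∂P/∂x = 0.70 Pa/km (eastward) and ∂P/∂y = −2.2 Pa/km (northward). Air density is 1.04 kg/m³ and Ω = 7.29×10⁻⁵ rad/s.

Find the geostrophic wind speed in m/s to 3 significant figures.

Coriolis parameter at 32°N:
f = 2Ω sin φ = 2 × 7.29×10⁻⁵ × sin 32° = 7.73×10⁻⁵ s⁻¹
Component geostrophic relations (x east, y north):
u_g = −(1/(fρ)) ∂P/∂y,  v_g = (1/(fρ)) ∂P/∂x
u_g = −(−2.2×10⁻³)/(7.73×10⁻⁵ × 1.04) = 27.4 m/s;  v_g = (0.70×10⁻³)/(7.73×10⁻⁵ × 1.04) = 8.71 m/s
|V_g| = √(u_g² + v_g²) = 28.7 m/s

28.7 m/s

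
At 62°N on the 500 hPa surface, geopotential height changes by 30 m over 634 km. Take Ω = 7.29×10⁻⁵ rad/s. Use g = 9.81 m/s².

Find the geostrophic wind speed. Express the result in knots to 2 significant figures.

Coriolis parameter at 62°N:
f = 2Ω sin φ = 2 × 7.29×10⁻⁵ × sin 62° = 1.29×10⁻⁴ s⁻¹
Height gradient: |∂Z/∂n| = 30 m / 634000 m = 4.73×10⁻⁵
On a pressure surface, geostrophic balance gives V_g = (g/f)|∂Z/∂n|:
V_g = 9.81 × 4.73×10⁻⁵ / 1.29×10⁻⁴ = 3.61 m/s
Converting: 3.61 m/s × 1.944 = 7.0 knots

7.0 knots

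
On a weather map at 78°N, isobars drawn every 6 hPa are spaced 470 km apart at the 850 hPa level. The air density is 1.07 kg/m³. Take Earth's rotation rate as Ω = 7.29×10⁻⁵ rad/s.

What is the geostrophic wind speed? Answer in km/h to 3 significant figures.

30.1 km/h

Coriolis parameter at 78°N:
f = 2Ω sin φ = 2 × 7.29×10⁻⁵ × sin 78° = 1.43×10⁻⁴ s⁻¹
Pressure gradient: |∂P/∂n| = 600 Pa / 470000 m = 1.28×10⁻³ Pa/m
Geostrophic balance (pressure-gradient force = Coriolis force):
V_g = (1/(fρ)) |∂P/∂n| = 1.28×10⁻³ / (1.43×10⁻⁴ × 1.07) = 8.37 m/s
Converting: 8.37 m/s × 3.6 = 30.1 km/h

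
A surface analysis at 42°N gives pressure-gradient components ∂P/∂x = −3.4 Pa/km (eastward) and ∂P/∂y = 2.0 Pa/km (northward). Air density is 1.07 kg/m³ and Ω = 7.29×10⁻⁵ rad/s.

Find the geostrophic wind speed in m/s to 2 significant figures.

38 m/s

Coriolis parameter at 42°N:
f = 2Ω sin φ = 2 × 7.29×10⁻⁵ × sin 42° = 9.76×10⁻⁵ s⁻¹
Component geostrophic relations (x east, y north):
u_g = −(1/(fρ)) ∂P/∂y,  v_g = (1/(fρ)) ∂P/∂x
u_g = −(2.0×10⁻³)/(9.76×10⁻⁵ × 1.07) = −19.2 m/s;  v_g = (−3.4×10⁻³)/(9.76×10⁻⁵ × 1.07) = −32.6 m/s
|V_g| = √(u_g² + v_g²) = 37.8 m/s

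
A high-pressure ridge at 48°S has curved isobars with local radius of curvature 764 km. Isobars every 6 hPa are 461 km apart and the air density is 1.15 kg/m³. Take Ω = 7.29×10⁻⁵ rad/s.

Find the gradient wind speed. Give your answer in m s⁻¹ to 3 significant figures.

12.3 m s⁻¹

Coriolis parameter at 48°S:
f = 2Ω sin φ = 2 × 7.29×10⁻⁵ × sin 48° = 1.08×10⁻⁴ s⁻¹
Pressure gradient: |∂P/∂n| = 600 Pa / 461000 m = 1.30×10⁻³ Pa/m
Geostrophic speed: V_g = |∂P/∂n|/(fρ) = 1.30×10⁻³/(1.08×10⁻⁴ × 1.15) = 10.4 m/s
Around a high, pressure-gradient force acts outward with centrifugal, so Coriolis balances both:
fV = (1/ρ)|∂P/∂n| + V²/R  →  V² − fR·V + fR·V_g = 0
With fR = 1.08×10⁻⁴ × 764×10³ m = 82.8 m/s:
V = [fR − √((fR)² − 4 fR V_g)]/2 = [82.8 − √(82.8² − 4×82.8×10.4)]/2 = 12.3 m/s
Supergeostrophic (V > V_g = 10.4 m/s), as expected around a high.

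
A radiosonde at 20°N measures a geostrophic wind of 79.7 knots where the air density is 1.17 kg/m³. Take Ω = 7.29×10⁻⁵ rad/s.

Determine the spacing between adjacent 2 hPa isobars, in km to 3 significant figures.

Coriolis parameter at 20°N:
f = 2Ω sin φ = 2 × 7.29×10⁻⁵ × sin 20° = 4.99×10⁻⁵ s⁻¹
Wind speed in SI: 79.7 knots = 41.0 m/s
Geostrophic balance rearranged: |∂P/∂n| = f ρ V_g
|∂P/∂n| = 4.99×10⁻⁵ × 1.17 × 41.0 = 2.39×10⁻³ Pa/m
Isobar spacing: Δn = ΔP/|∂P/∂n| = 200 Pa / 2.39×10⁻³ Pa/m = 83606 m ≈ 83.6 km

83.6 km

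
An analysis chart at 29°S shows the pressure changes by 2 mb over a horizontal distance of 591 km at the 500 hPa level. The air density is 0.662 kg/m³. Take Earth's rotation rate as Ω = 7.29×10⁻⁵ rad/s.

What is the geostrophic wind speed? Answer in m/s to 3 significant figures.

7.23 m/s

Coriolis parameter at 29°S:
f = 2Ω sin φ = 2 × 7.29×10⁻⁵ × sin 29° = 7.07×10⁻⁵ s⁻¹
Pressure gradient: |∂P/∂n| = 200 Pa / 591000 m = 3.38×10⁻⁴ Pa/m
Geostrophic balance (pressure-gradient force = Coriolis force):
V_g = (1/(fρ)) |∂P/∂n| = 3.38×10⁻⁴ / (7.07×10⁻⁵ × 0.662) = 7.23 m/s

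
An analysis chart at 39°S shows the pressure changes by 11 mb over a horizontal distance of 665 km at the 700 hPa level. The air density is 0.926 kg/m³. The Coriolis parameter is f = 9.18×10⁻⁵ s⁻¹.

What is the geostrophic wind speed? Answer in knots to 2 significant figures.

Pressure gradient: |∂P/∂n| = 1100 Pa / 665000 m = 1.65×10⁻³ Pa/m
Geostrophic balance (pressure-gradient force = Coriolis force):
V_g = (1/(fρ)) |∂P/∂n| = 1.65×10⁻³ / (9.18×10⁻⁵ × 0.926) = 19.5 m/s
Converting: 19.5 m/s × 1.944 = 38 knots

38 knots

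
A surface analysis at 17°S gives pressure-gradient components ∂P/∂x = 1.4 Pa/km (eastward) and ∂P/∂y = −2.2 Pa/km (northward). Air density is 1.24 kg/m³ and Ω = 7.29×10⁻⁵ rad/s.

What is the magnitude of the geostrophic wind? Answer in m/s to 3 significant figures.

Coriolis parameter at 17°S:
f = 2Ω sin φ = 2 × 7.29×10⁻⁵ × sin 17° = 4.26×10⁻⁵ s⁻¹
In the Southern Hemisphere f is negative: f = −4.26×10⁻⁵ s⁻¹.
Component geostrophic relations (x east, y north):
u_g = −(1/(fρ)) ∂P/∂y,  v_g = (1/(fρ)) ∂P/∂x
u_g = −(−2.2×10⁻³)/(−4.26×10⁻⁵ × 1.24) = −41.6 m/s;  v_g = (1.4×10⁻³)/(−4.26×10⁻⁵ × 1.24) = −26.5 m/s
|V_g| = √(u_g² + v_g²) = 49.3 m/s

49.3 m/s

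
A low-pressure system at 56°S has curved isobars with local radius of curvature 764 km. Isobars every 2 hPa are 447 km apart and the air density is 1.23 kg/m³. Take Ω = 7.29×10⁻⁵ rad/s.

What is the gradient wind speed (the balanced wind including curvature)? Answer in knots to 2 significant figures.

Coriolis parameter at 56°S:
f = 2Ω sin φ = 2 × 7.29×10⁻⁵ × sin 56° = 1.21×10⁻⁴ s⁻¹
Pressure gradient: |∂P/∂n| = 200 Pa / 447000 m = 4.47×10⁻⁴ Pa/m
Geostrophic speed: V_g = |∂P/∂n|/(fρ) = 4.47×10⁻⁴/(1.21×10⁻⁴ × 1.23) = 3.01 m/s
Around a low, centrifugal force acts outward with Coriolis, so pressure-gradient force balances both:
(1/ρ)|∂P/∂n| = fV + V²/R  →  V² + fR·V − fR·V_g = 0
With fR = 1.21×10⁻⁴ × 764×10³ m = 92.3 m/s:
V = [−fR + √((fR)² + 4 fR V_g)]/2 = [−92.3 + √(92.3² + 4×92.3×3.01)]/2 = 2.92 m/s
Subgeostrophic (V < V_g = 3.01 m/s), as expected around a low.
Converting: 2.92 m/s × 1.944 = 5.7 knots

5.7 knots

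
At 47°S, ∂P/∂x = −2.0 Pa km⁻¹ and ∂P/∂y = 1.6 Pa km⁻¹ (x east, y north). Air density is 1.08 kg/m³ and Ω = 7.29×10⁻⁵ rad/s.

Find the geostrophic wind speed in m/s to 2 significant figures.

22 m/s

Coriolis parameter at 47°S:
f = 2Ω sin φ = 2 × 7.29×10⁻⁵ × sin 47° = 1.07×10⁻⁴ s⁻¹
In the Southern Hemisphere f is negative: f = −1.07×10⁻⁴ s⁻¹.
Component geostrophic relations (x east, y north):
u_g = −(1/(fρ)) ∂P/∂y,  v_g = (1/(fρ)) ∂P/∂x
u_g = −(1.6×10⁻³)/(−1.07×10⁻⁴ × 1.08) = 13.9 m/s;  v_g = (−2.0×10⁻³)/(−1.07×10⁻⁴ × 1.08) = 17.4 m/s
|V_g| = √(u_g² + v_g²) = 22.2 m/s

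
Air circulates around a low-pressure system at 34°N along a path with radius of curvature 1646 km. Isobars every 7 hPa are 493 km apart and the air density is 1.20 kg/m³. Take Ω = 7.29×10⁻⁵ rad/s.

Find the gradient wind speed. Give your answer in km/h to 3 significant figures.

47.6 km/h

Coriolis parameter at 34°N:
f = 2Ω sin φ = 2 × 7.29×10⁻⁵ × sin 34° = 8.15×10⁻⁵ s⁻¹
Pressure gradient: |∂P/∂n| = 700 Pa / 493000 m = 1.42×10⁻³ Pa/m
Geostrophic speed: V_g = |∂P/∂n|/(fρ) = 1.42×10⁻³/(8.15×10⁻⁵ × 1.20) = 14.5 m/s
Around a low, centrifugal force acts outward with Coriolis, so pressure-gradient force balances both:
(1/ρ)|∂P/∂n| = fV + V²/R  →  V² + fR·V − fR·V_g = 0
With fR = 8.15×10⁻⁵ × 1646×10³ m = 134 m/s:
V = [−fR + √((fR)² + 4 fR V_g)]/2 = [−134 + √(134² + 4×134×14.5)]/2 = 13.2 m/s
Subgeostrophic (V < V_g = 14.5 m/s), as expected around a low.
Converting: 13.2 m/s × 3.6 = 47.6 km/h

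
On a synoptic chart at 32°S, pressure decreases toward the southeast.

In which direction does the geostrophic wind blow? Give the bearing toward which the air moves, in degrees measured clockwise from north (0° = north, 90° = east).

045°

The pressure-gradient force points toward the southeast (bearing 135°).
Geostrophic balance: in the Southern Hemisphere the Coriolis force deflects motion to the left, so the geostrophic wind blows 90° to the left of the pressure-gradient force (low pressure on the right).
Rotating 135° by 90° counterclockwise gives 045° — the wind blows toward the northeast.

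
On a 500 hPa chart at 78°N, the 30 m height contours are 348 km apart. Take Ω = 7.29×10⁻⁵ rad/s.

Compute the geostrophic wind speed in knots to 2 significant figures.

12 knots

Coriolis parameter at 78°N:
f = 2Ω sin φ = 2 × 7.29×10⁻⁵ × sin 78° = 1.43×10⁻⁴ s⁻¹
Height gradient: |∂Z/∂n| = 30 m / 348000 m = 8.62×10⁻⁵
On a pressure surface, geostrophic balance gives V_g = (g/f)|∂Z/∂n|:
V_g = 9.81 × 8.62×10⁻⁵ / 1.43×10⁻⁴ = 5.93 m/s
Converting: 5.93 m/s × 1.944 = 12 knots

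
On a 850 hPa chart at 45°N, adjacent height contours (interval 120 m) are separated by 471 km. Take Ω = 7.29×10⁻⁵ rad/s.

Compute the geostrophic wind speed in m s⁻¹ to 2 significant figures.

24 m s⁻¹

Coriolis parameter at 45°N:
f = 2Ω sin φ = 2 × 7.29×10⁻⁵ × sin 45° = 1.03×10⁻⁴ s⁻¹
Height gradient: |∂Z/∂n| = 120 m / 471000 m = 2.55×10⁻⁴
On a pressure surface, geostrophic balance gives V_g = (g/f)|∂Z/∂n|:
V_g = 9.81 × 2.55×10⁻⁴ / 1.03×10⁻⁴ = 24.2 m/s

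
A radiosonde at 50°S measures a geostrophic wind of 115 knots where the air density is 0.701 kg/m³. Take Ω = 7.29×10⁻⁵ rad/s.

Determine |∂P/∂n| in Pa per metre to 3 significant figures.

4.63×10⁻³ Pa/m

Coriolis parameter at 50°S:
f = 2Ω sin φ = 2 × 7.29×10⁻⁵ × sin 50° = 1.12×10⁻⁴ s⁻¹
Wind speed in SI: 115 knots = 59.2 m/s
Geostrophic balance rearranged: |∂P/∂n| = f ρ V_g
|∂P/∂n| = 1.12×10⁻⁴ × 0.701 × 59.2 = 4.63×10⁻³ Pa/m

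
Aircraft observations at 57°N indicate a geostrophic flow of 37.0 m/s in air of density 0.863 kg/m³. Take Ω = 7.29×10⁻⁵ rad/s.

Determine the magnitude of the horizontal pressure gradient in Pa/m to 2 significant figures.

Coriolis parameter at 57°N:
f = 2Ω sin φ = 2 × 7.29×10⁻⁵ × sin 57° = 1.22×10⁻⁴ s⁻¹
Geostrophic balance rearranged: |∂P/∂n| = f ρ V_g
|∂P/∂n| = 1.22×10⁻⁴ × 0.863 × 37.0 = 3.90×10⁻³ Pa/m

3.9×10⁻³ Pa/m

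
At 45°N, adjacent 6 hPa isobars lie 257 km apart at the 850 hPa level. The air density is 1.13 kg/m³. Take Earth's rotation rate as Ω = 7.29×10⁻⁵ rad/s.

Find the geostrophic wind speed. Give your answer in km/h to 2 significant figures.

72 km/h

Coriolis parameter at 45°N:
f = 2Ω sin φ = 2 × 7.29×10⁻⁵ × sin 45° = 1.03×10⁻⁴ s⁻¹
Pressure gradient: |∂P/∂n| = 600 Pa / 257000 m = 2.33×10⁻³ Pa/m
Geostrophic balance (pressure-gradient force = Coriolis force):
V_g = (1/(fρ)) |∂P/∂n| = 2.33×10⁻³ / (1.03×10⁻⁴ × 1.13) = 20.0 m/s
Converting: 20.0 m/s × 3.6 = 72 km/h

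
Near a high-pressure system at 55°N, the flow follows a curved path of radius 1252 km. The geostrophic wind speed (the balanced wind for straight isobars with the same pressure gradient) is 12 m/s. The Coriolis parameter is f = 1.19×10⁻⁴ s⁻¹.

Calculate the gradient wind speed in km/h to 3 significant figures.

Around a high, pressure-gradient force acts outward with centrifugal, so Coriolis balances both:
fV = (1/ρ)|∂P/∂n| + V²/R  →  V² − fR·V + fR·V_g = 0
With fR = 1.19×10⁻⁴ × 1252×10³ m = 149 m/s:
V = [fR − √((fR)² − 4 fR V_g)]/2 = [149 − √(149² − 4×149×12)]/2 = 13.2 m/s
Supergeostrophic (V > V_g = 12 m/s), as expected around a high.
Converting: 13.2 m/s × 3.6 = 47.4 km/h

47.4 km/h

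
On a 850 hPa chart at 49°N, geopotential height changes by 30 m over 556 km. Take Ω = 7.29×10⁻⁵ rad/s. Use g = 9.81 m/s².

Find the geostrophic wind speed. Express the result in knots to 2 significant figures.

Coriolis parameter at 49°N:
f = 2Ω sin φ = 2 × 7.29×10⁻⁵ × sin 49° = 1.10×10⁻⁴ s⁻¹
Height gradient: |∂Z/∂n| = 30 m / 556000 m = 5.40×10⁻⁵
On a pressure surface, geostrophic balance gives V_g = (g/f)|∂Z/∂n|:
V_g = 9.81 × 5.40×10⁻⁵ / 1.10×10⁻⁴ = 4.81 m/s
Converting: 4.81 m/s × 1.944 = 9.4 knots

9.4 knots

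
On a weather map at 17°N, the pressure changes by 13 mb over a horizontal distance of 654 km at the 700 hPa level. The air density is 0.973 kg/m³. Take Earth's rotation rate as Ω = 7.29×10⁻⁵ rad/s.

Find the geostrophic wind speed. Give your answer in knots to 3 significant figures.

93.2 knots

Coriolis parameter at 17°N:
f = 2Ω sin φ = 2 × 7.29×10⁻⁵ × sin 17° = 4.26×10⁻⁵ s⁻¹
Pressure gradient: |∂P/∂n| = 1300 Pa / 654000 m = 1.99×10⁻³ Pa/m
Geostrophic balance (pressure-gradient force = Coriolis force):
V_g = (1/(fρ)) |∂P/∂n| = 1.99×10⁻³ / (4.26×10⁻⁵ × 0.973) = 47.9 m/s
Converting: 47.9 m/s × 1.944 = 93.2 knots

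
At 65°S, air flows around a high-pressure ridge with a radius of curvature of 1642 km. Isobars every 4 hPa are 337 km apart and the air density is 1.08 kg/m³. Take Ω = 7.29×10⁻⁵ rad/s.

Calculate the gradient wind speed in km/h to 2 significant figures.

Coriolis parameter at 65°S:
f = 2Ω sin φ = 2 × 7.29×10⁻⁵ × sin 65° = 1.32×10⁻⁴ s⁻¹
Pressure gradient: |∂P/∂n| = 400 Pa / 337000 m = 1.19×10⁻³ Pa/m
Geostrophic speed: V_g = |∂P/∂n|/(fρ) = 1.19×10⁻³/(1.32×10⁻⁴ × 1.08) = 8.32 m/s
Around a high, pressure-gradient force acts outward with centrifugal, so Coriolis balances both:
fV = (1/ρ)|∂P/∂n| + V²/R  →  V² − fR·V + fR·V_g = 0
With fR = 1.32×10⁻⁴ × 1642×10³ m = 217 m/s:
V = [fR − √((fR)² − 4 fR V_g)]/2 = [217 − √(217² − 4×217×8.32)]/2 = 8.66 m/s
Supergeostrophic (V > V_g = 8.32 m/s), as expected around a high.
Converting: 8.66 m/s × 3.6 = 31 km/h

31 km/h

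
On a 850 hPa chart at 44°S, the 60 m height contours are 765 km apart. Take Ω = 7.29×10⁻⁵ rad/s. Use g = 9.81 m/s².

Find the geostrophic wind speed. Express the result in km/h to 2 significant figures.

Coriolis parameter at 44°S:
f = 2Ω sin φ = 2 × 7.29×10⁻⁵ × sin 44° = 1.01×10⁻⁴ s⁻¹
Height gradient: |∂Z/∂n| = 60 m / 765000 m = 7.84×10⁻⁵
On a pressure surface, geostrophic balance gives V_g = (g/f)|∂Z/∂n|:
V_g = 9.81 × 7.84×10⁻⁵ / 1.01×10⁻⁴ = 7.60 m/s
Converting: 7.60 m/s × 3.6 = 27 km/h

27 km/h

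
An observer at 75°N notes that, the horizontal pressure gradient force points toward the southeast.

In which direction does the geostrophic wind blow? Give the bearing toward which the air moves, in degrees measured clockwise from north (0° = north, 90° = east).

225°

The pressure-gradient force points toward the southeast (bearing 135°).
Geostrophic balance: in the Northern Hemisphere the Coriolis force deflects motion to the right, so the geostrophic wind blows 90° to the right of the pressure-gradient force (low pressure on the left).
Rotating 135° by 90° clockwise gives 225° — the wind blows toward the southwest.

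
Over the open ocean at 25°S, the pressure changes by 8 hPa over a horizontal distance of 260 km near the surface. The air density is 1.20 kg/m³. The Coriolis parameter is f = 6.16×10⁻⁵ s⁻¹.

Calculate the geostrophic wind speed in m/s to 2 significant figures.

Pressure gradient: |∂P/∂n| = 800 Pa / 260000 m = 3.08×10⁻³ Pa/m
Geostrophic balance (pressure-gradient force = Coriolis force):
V_g = (1/(fρ)) |∂P/∂n| = 3.08×10⁻³ / (6.16×10⁻⁵ × 1.20) = 41.6 m/s

42 m/s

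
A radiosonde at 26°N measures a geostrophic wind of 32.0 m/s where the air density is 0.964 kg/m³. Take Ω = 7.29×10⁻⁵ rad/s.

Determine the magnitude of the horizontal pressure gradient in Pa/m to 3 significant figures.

1.97×10⁻³ Pa/m

Coriolis parameter at 26°N:
f = 2Ω sin φ = 2 × 7.29×10⁻⁵ × sin 26° = 6.39×10⁻⁵ s⁻¹
Geostrophic balance rearranged: |∂P/∂n| = f ρ V_g
|∂P/∂n| = 6.39×10⁻⁵ × 0.964 × 32.0 = 1.97×10⁻³ Pa/m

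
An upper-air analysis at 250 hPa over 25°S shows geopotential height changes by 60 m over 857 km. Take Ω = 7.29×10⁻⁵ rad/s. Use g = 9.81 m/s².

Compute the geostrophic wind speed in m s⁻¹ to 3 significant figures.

Coriolis parameter at 25°S:
f = 2Ω sin φ = 2 × 7.29×10⁻⁵ × sin 25° = 6.16×10⁻⁵ s⁻¹
Height gradient: |∂Z/∂n| = 60 m / 857000 m = 7.00×10⁻⁵
On a pressure surface, geostrophic balance gives V_g = (g/f)|∂Z/∂n|:
V_g = 9.81 × 7.00×10⁻⁵ / 6.16×10⁻⁵ = 11.1 m/s

11.1 m s⁻¹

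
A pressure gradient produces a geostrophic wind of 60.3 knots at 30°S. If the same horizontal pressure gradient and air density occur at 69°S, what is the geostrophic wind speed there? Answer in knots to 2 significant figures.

With the same pressure gradient and density, V_g ∝ 1/f ∝ 1/sin φ.
V₂ = V₁ · sin φ₁ / sin φ₂ = 60.3 × sin 30° / sin 69°
V₂ = 60.3 × 0.5000/0.9336 = 32 knots

32 knots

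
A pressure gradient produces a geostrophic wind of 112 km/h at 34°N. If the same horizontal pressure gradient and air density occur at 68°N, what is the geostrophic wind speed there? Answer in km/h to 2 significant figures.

With the same pressure gradient and density, V_g ∝ 1/f ∝ 1/sin φ.
V₂ = V₁ · sin φ₁ / sin φ₂ = 112 × sin 34° / sin 68°
V₂ = 112 × 0.5592/0.9272 = 68 km/h

68 km/h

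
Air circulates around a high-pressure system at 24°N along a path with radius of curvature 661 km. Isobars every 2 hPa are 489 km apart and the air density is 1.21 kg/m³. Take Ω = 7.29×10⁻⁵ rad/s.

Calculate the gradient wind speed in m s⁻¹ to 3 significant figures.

6.92 m s⁻¹

Coriolis parameter at 24°N:
f = 2Ω sin φ = 2 × 7.29×10⁻⁵ × sin 24° = 5.93×10⁻⁵ s⁻¹
Pressure gradient: |∂P/∂n| = 200 Pa / 489000 m = 4.09×10⁻⁴ Pa/m
Geostrophic speed: V_g = |∂P/∂n|/(fρ) = 4.09×10⁻⁴/(5.93×10⁻⁵ × 1.21) = 5.70 m/s
Around a high, pressure-gradient force acts outward with centrifugal, so Coriolis balances both:
fV = (1/ρ)|∂P/∂n| + V²/R  →  V² − fR·V + fR·V_g = 0
With fR = 5.93×10⁻⁵ × 661×10³ m = 39.2 m/s:
V = [fR − √((fR)² − 4 fR V_g)]/2 = [39.2 − √(39.2² − 4×39.2×5.7)]/2 = 6.92 m/s
Supergeostrophic (V > V_g = 5.7 m/s), as expected around a high.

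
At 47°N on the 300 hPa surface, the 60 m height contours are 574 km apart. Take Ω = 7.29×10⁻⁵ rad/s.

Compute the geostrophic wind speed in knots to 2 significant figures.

19 knots

Coriolis parameter at 47°N:
f = 2Ω sin φ = 2 × 7.29×10⁻⁵ × sin 47° = 1.07×10⁻⁴ s⁻¹
Height gradient: |∂Z/∂n| = 60 m / 574000 m = 1.05×10⁻⁴
On a pressure surface, geostrophic balance gives V_g = (g/f)|∂Z/∂n|:
V_g = 9.81 × 1.05×10⁻⁴ / 1.07×10⁻⁴ = 9.62 m/s
Converting: 9.62 m/s × 1.944 = 19 knots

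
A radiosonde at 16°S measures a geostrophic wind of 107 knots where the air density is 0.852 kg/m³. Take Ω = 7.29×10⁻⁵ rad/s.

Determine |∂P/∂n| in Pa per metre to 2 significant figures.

Coriolis parameter at 16°S:
f = 2Ω sin φ = 2 × 7.29×10⁻⁵ × sin 16° = 4.02×10⁻⁵ s⁻¹
Wind speed in SI: 107 knots = 55.0 m/s
Geostrophic balance rearranged: |∂P/∂n| = f ρ V_g
|∂P/∂n| = 4.02×10⁻⁵ × 0.852 × 55.0 = 1.88×10⁻³ Pa/m

1.9×10⁻³ Pa/m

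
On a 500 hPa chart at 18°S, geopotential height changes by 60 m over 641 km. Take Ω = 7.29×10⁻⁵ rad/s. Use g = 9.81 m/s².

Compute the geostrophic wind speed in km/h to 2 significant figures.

Coriolis parameter at 18°S:
f = 2Ω sin φ = 2 × 7.29×10⁻⁵ × sin 18° = 4.51×10⁻⁵ s⁻¹
Height gradient: |∂Z/∂n| = 60 m / 641000 m = 9.36×10⁻⁵
On a pressure surface, geostrophic balance gives V_g = (g/f)|∂Z/∂n|:
V_g = 9.81 × 9.36×10⁻⁵ / 4.51×10⁻⁵ = 20.4 m/s
Converting: 20.4 m/s × 3.6 = 73 km/h

73 km/h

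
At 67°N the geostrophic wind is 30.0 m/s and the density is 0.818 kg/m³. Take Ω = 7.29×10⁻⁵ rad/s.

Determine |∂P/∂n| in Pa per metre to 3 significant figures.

Coriolis parameter at 67°N:
f = 2Ω sin φ = 2 × 7.29×10⁻⁵ × sin 67° = 1.34×10⁻⁴ s⁻¹
Geostrophic balance rearranged: |∂P/∂n| = f ρ V_g
|∂P/∂n| = 1.34×10⁻⁴ × 0.818 × 30.0 = 3.29×10⁻³ Pa/m

3.29×10⁻³ Pa/m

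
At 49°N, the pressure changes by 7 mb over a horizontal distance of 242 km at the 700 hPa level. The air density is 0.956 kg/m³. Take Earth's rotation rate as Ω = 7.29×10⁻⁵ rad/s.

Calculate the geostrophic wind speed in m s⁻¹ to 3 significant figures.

27.5 m s⁻¹

Coriolis parameter at 49°N:
f = 2Ω sin φ = 2 × 7.29×10⁻⁵ × sin 49° = 1.10×10⁻⁴ s⁻¹
Pressure gradient: |∂P/∂n| = 700 Pa / 242000 m = 2.89×10⁻³ Pa/m
Geostrophic balance (pressure-gradient force = Coriolis force):
V_g = (1/(fρ)) |∂P/∂n| = 2.89×10⁻³ / (1.10×10⁻⁴ × 0.956) = 27.5 m/s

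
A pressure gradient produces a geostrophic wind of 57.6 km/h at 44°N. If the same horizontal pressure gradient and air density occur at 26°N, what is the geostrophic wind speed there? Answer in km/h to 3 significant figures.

91.3 km/h

With the same pressure gradient and density, V_g ∝ 1/f ∝ 1/sin φ.
V₂ = V₁ · sin φ₁ / sin φ₂ = 57.6 × sin 44° / sin 26°
V₂ = 57.6 × 0.6947/0.4384 = 91.3 km/h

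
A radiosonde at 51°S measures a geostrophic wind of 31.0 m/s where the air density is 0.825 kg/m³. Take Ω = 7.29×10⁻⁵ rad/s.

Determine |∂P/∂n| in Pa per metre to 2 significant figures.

Coriolis parameter at 51°S:
f = 2Ω sin φ = 2 × 7.29×10⁻⁵ × sin 51° = 1.13×10⁻⁴ s⁻¹
Geostrophic balance rearranged: |∂P/∂n| = f ρ V_g
|∂P/∂n| = 1.13×10⁻⁴ × 0.825 × 31.0 = 2.90×10⁻³ Pa/m

2.9×10⁻³ Pa/m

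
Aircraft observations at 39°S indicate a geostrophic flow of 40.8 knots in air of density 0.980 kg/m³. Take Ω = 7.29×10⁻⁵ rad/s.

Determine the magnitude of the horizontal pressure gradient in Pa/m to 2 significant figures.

Coriolis parameter at 39°S:
f = 2Ω sin φ = 2 × 7.29×10⁻⁵ × sin 39° = 9.18×10⁻⁵ s⁻¹
Wind speed in SI: 40.8 knots = 21.0 m/s
Geostrophic balance rearranged: |∂P/∂n| = f ρ V_g
|∂P/∂n| = 9.18×10⁻⁵ × 0.980 × 21.0 = 1.89×10⁻³ Pa/m

1.9×10⁻³ Pa/m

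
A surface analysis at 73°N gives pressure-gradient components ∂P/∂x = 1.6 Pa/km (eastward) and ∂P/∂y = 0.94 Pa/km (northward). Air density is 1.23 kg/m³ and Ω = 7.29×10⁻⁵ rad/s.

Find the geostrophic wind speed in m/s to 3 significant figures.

10.8 m/s

Coriolis parameter at 73°N:
f = 2Ω sin φ = 2 × 7.29×10⁻⁵ × sin 73° = 1.39×10⁻⁴ s⁻¹
Component geostrophic relations (x east, y north):
u_g = −(1/(fρ)) ∂P/∂y,  v_g = (1/(fρ)) ∂P/∂x
u_g = −(0.94×10⁻³)/(1.39×10⁻⁴ × 1.23) = −5.48 m/s;  v_g = (1.6×10⁻³)/(1.39×10⁻⁴ × 1.23) = 9.33 m/s
|V_g| = √(u_g² + v_g²) = 10.8 m/s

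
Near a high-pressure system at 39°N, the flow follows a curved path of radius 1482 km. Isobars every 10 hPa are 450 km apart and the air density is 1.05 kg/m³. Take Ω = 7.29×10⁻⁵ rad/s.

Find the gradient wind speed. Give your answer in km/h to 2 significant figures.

Coriolis parameter at 39°N:
f = 2Ω sin φ = 2 × 7.29×10⁻⁵ × sin 39° = 9.18×10⁻⁵ s⁻¹
Pressure gradient: |∂P/∂n| = 1000 Pa / 450000 m = 2.22×10⁻³ Pa/m
Geostrophic speed: V_g = |∂P/∂n|/(fρ) = 2.22×10⁻³/(9.18×10⁻⁵ × 1.05) = 23.1 m/s
Around a high, pressure-gradient force acts outward with centrifugal, so Coriolis balances both:
fV = (1/ρ)|∂P/∂n| + V²/R  →  V² − fR·V + fR·V_g = 0
With fR = 9.18×10⁻⁵ × 1482×10³ m = 136 m/s:
V = [fR − √((fR)² − 4 fR V_g)]/2 = [136 − √(136² − 4×136×23.1)]/2 = 29.4 m/s
Supergeostrophic (V > V_g = 23.1 m/s), as expected around a high.
Converting: 29.4 m/s × 3.6 = 110 km/h

110 km/h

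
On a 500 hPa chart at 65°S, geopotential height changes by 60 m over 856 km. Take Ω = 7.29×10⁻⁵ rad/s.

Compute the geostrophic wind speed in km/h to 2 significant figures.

19 km/h

Coriolis parameter at 65°S:
f = 2Ω sin φ = 2 × 7.29×10⁻⁵ × sin 65° = 1.32×10⁻⁴ s⁻¹
Height gradient: |∂Z/∂n| = 60 m / 856000 m = 7.01×10⁻⁵
On a pressure surface, geostrophic balance gives V_g = (g/f)|∂Z/∂n|:
V_g = 9.81 × 7.01×10⁻⁵ / 1.32×10⁻⁴ = 5.20 m/s
Converting: 5.20 m/s × 3.6 = 19 km/h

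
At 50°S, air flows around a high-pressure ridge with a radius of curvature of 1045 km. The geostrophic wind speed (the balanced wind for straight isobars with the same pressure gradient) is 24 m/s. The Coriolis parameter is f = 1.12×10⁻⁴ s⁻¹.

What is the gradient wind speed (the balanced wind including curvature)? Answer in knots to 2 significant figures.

66 knots

Around a high, pressure-gradient force acts outward with centrifugal, so Coriolis balances both:
fV = (1/ρ)|∂P/∂n| + V²/R  →  V² − fR·V + fR·V_g = 0
With fR = 1.12×10⁻⁴ × 1045×10³ m = 117 m/s:
V = [fR − √((fR)² − 4 fR V_g)]/2 = [117 − √(117² − 4×117×24)]/2 = 33.7 m/s
Supergeostrophic (V > V_g = 24 m/s), as expected around a high.
Converting: 33.7 m/s × 1.944 = 66 knots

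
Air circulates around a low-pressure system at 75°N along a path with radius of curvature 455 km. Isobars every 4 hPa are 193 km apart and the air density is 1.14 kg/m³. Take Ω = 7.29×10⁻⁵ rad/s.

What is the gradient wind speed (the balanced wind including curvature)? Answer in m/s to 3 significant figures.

11.0 m/s

Coriolis parameter at 75°N:
f = 2Ω sin φ = 2 × 7.29×10⁻⁵ × sin 75° = 1.41×10⁻⁴ s⁻¹
Pressure gradient: |∂P/∂n| = 400 Pa / 193000 m = 2.07×10⁻³ Pa/m
Geostrophic speed: V_g = |∂P/∂n|/(fρ) = 2.07×10⁻³/(1.41×10⁻⁴ × 1.14) = 12.9 m/s
Around a low, centrifugal force acts outward with Coriolis, so pressure-gradient force balances both:
(1/ρ)|∂P/∂n| = fV + V²/R  →  V² + fR·V − fR·V_g = 0
With fR = 1.41×10⁻⁴ × 455×10³ m = 64.1 m/s:
V = [−fR + √((fR)² + 4 fR V_g)]/2 = [−64.1 + √(64.1² + 4×64.1×12.9)]/2 = 11 m/s
Subgeostrophic (V < V_g = 12.9 m/s), as expected around a low.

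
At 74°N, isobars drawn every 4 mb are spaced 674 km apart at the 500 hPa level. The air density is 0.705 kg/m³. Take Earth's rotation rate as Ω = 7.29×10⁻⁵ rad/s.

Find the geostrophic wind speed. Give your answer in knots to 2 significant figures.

Coriolis parameter at 74°N:
f = 2Ω sin φ = 2 × 7.29×10⁻⁵ × sin 74° = 1.40×10⁻⁴ s⁻¹
Pressure gradient: |∂P/∂n| = 400 Pa / 674000 m = 5.93×10⁻⁴ Pa/m
Geostrophic balance (pressure-gradient force = Coriolis force):
V_g = (1/(fρ)) |∂P/∂n| = 5.93×10⁻⁴ / (1.40×10⁻⁴ × 0.705) = 6.01 m/s
Converting: 6.01 m/s × 1.944 = 12 knots

12 knots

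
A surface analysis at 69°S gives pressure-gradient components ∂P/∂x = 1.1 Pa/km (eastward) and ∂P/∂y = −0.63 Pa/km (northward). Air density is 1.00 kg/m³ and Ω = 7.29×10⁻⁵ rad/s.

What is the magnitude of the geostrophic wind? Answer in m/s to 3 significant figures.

9.31 m/s

Coriolis parameter at 69°S:
f = 2Ω sin φ = 2 × 7.29×10⁻⁵ × sin 69° = 1.36×10⁻⁴ s⁻¹
In the Southern Hemisphere f is negative: f = −1.36×10⁻⁴ s⁻¹.
Component geostrophic relations (x east, y north):
u_g = −(1/(fρ)) ∂P/∂y,  v_g = (1/(fρ)) ∂P/∂x
u_g = −(−0.63×10⁻³)/(−1.36×10⁻⁴ × 1.00) = −4.63 m/s;  v_g = (1.1×10⁻³)/(−1.36×10⁻⁴ × 1.00) = −8.08 m/s
|V_g| = √(u_g² + v_g²) = 9.31 m/s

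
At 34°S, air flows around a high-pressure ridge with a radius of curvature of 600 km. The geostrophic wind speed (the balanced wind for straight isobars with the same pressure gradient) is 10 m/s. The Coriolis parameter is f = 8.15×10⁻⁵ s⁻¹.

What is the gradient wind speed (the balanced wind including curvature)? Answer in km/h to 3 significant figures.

Around a high, pressure-gradient force acts outward with centrifugal, so Coriolis balances both:
fV = (1/ρ)|∂P/∂n| + V²/R  →  V² − fR·V + fR·V_g = 0
With fR = 8.15×10⁻⁵ × 600×10³ m = 48.9 m/s:
V = [fR − √((fR)² − 4 fR V_g)]/2 = [48.9 − √(48.9² − 4×48.9×10)]/2 = 14 m/s
Supergeostrophic (V > V_g = 10 m/s), as expected around a high.
Converting: 14 m/s × 3.6 = 50.5 km/h

50.5 km/h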